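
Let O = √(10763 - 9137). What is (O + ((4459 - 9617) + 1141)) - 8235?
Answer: -12252 + √1626 ≈ -12212.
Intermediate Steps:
O = √1626 ≈ 40.324
(O + ((4459 - 9617) + 1141)) - 8235 = (√1626 + ((4459 - 9617) + 1141)) - 8235 = (√1626 + (-5158 + 1141)) - 8235 = (√1626 - 4017) - 8235 = (-4017 + √1626) - 8235 = -12252 + √1626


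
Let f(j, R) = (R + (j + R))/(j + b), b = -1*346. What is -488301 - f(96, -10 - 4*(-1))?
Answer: -61037583/125 ≈ -4.8830e+5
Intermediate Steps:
b = -346
f(j, R) = (j + 2*R)/(-346 + j) (f(j, R) = (R + (j + R))/(j - 346) = (R + (R + j))/(-346 + j) = (j + 2*R)/(-346 + j))
-488301 - f(96, -10 - 4*(-1)) = -488301 - (96 + 2*(-10 - 4*(-1)))/(-346 + 96) = -488301 - (96 + 2*(-10 + 4))/(-250) = -488301 - (-1)*(96 + 2*(-6))/250 = -488301 - (-1)*(96 - 12)/250 = -488301 - (-1)*84/250 = -488301 - 1*(-42/125) = -488301 + 42/125 = -61037583/125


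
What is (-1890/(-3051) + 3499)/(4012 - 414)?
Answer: 395457/406574 ≈ 0.97266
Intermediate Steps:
(-1890/(-3051) + 3499)/(4012 - 414) = (-1890*(-1/3051) + 3499)/3598 = (70/113 + 3499)*(1/3598) = (395457/113)*(1/3598) = 395457/406574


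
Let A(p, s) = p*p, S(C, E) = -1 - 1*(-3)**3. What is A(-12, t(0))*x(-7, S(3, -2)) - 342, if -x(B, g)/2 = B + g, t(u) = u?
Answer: -5814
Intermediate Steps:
S(C, E) = 26 (S(C, E) = -1 - 1*(-27) = -1 + 27 = 26)
x(B, g) = -2*B - 2*g (x(B, g) = -2*(B + g) = -2*B - 2*g)
A(p, s) = p**2
A(-12, t(0))*x(-7, S(3, -2)) - 342 = (-12)**2*(-2*(-7) - 2*26) - 342 = 144*(14 - 52) - 342 = 144*(-38) - 342 = -5472 - 342 = -5814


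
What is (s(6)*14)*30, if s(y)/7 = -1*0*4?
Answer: 0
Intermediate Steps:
s(y) = 0 (s(y) = 7*(-1*0*4) = 7*(0*4) = 7*0 = 0)
(s(6)*14)*30 = (0*14)*30 = 0*30 = 0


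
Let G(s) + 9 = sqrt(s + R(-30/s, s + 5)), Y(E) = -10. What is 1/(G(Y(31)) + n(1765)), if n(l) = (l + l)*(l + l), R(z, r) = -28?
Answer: 12460891/155273804513919 - I*sqrt(38)/155273804513919 ≈ 8.0251e-8 - 3.97e-14*I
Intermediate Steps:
n(l) = 4*l**2 (n(l) = (2*l)*(2*l) = 4*l**2)
G(s) = -9 + sqrt(-28 + s) (G(s) = -9 + sqrt(s - 28) = -9 + sqrt(-28 + s))
1/(G(Y(31)) + n(1765)) = 1/((-9 + sqrt(-28 - 10)) + 4*1765**2) = 1/((-9 + sqrt(-38)) + 4*3115225) = 1/((-9 + I*sqrt(38)) + 12460900) = 1/(12460891 + I*sqrt(38))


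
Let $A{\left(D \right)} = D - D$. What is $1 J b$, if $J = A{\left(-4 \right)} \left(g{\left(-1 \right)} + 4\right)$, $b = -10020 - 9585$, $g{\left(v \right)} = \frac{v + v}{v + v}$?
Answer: $0$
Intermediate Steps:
$A{\left(D \right)} = 0$
$g{\left(v \right)} = 1$ ($g{\left(v \right)} = \frac{2 v}{2 v} = 2 v \frac{1}{2 v} = 1$)
$b = -19605$ ($b = -10020 - 9585 = -19605$)
$J = 0$ ($J = 0 \left(1 + 4\right) = 0 \cdot 5 = 0$)
$1 J b = 1 \cdot 0 \left(-19605\right) = 0 \left(-19605\right) = 0$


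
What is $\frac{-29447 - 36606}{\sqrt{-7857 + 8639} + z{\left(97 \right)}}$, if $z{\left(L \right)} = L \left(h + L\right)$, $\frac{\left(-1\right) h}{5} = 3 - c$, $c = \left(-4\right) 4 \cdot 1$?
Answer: $- \frac{6407141}{18427} + \frac{66053 \sqrt{782}}{36854} \approx -297.58$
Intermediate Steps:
$c = -16$ ($c = \left(-16\right) 1 = -16$)
$h = -95$ ($h = - 5 \left(3 - -16\right) = - 5 \left(3 + 16\right) = \left(-5\right) 19 = -95$)
$z{\left(L \right)} = L \left(-95 + L\right)$
$\frac{-29447 - 36606}{\sqrt{-7857 + 8639} + z{\left(97 \right)}} = \frac{-29447 - 36606}{\sqrt{-7857 + 8639} + 97 \left(-95 + 97\right)} = - \frac{66053}{\sqrt{782} + 97 \cdot 2} = - \frac{66053}{\sqrt{782} + 194} = - \frac{66053}{194 + \sqrt{782}}$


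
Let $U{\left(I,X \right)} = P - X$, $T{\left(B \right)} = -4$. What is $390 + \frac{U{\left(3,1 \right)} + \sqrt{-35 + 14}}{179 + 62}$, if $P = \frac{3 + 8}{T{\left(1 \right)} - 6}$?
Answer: $\frac{939879}{2410} + \frac{i \sqrt{21}}{241} \approx 389.99 + 0.019015 i$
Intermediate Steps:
$P = - \frac{11}{10}$ ($P = \frac{3 + 8}{-4 - 6} = \frac{11}{-10} = 11 \left(- \frac{1}{10}\right) = - \frac{11}{10} \approx -1.1$)
$U{\left(I,X \right)} = - \frac{11}{10} - X$
$390 + \frac{U{\left(3,1 \right)} + \sqrt{-35 + 14}}{179 + 62} = 390 + \frac{\left(- \frac{11}{10} - 1\right) + \sqrt{-35 + 14}}{179 + 62} = 390 + \frac{\left(- \frac{11}{10} - 1\right) + \sqrt{-21}}{241} = 390 + \left(- \frac{21}{10} + i \sqrt{21}\right) \frac{1}{241} = 390 - \left(\frac{21}{2410} - \frac{i \sqrt{21}}{241}\right) = \frac{939879}{2410} + \frac{i \sqrt{21}}{241}$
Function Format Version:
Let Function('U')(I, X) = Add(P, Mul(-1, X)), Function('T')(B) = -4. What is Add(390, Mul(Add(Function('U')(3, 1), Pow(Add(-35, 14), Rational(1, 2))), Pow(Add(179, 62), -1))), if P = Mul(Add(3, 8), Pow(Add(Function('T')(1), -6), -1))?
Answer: Add(Rational(939879, 2410), Mul(Rational(1, 241), I, Pow(21, Rational(1, 2)))) ≈ Add(389.99, Mul(0.019015, I))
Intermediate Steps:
P = Rational(-11, 10) (P = Mul(Add(3, 8), Pow(Add(-4, -6), -1)) = Mul(11, Pow(-10, -1)) = Mul(11, Rational(-1, 10)) = Rational(-11, 10) ≈ -1.1000)
Function('U')(I, X) = Add(Rational(-11, 10), Mul(-1, X))
Add(390, Mul(Add(Function('U')(3, 1), Pow(Add(-35, 14), Rational(1, 2))), Pow(Add(179, 62), -1))) = Add(390, Mul(Add(Add(Rational(-11, 10), Mul(-1, 1)), Pow(Add(-35, 14), Rational(1, 2))), Pow(Add(179, 62), -1))) = Add(390, Mul(Add(Add(Rational(-11, 10), -1), Pow(-21, Rational(1, 2))), Pow(241, -1))) = Add(390, Mul(Add(Rational(-21, 10), Mul(I, Pow(21, Rational(1, 2)))), Rational(1, 241))) = Add(390, Add(Rational(-21, 2410), Mul(Rational(1, 241), I, Pow(21, Rational(1, 2))))) = Add(Rational(939879, 2410), Mul(Rational(1, 241), I, Pow(21, Rational(1, 2))))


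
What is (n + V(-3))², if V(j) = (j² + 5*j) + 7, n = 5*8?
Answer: 1681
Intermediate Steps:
n = 40
V(j) = 7 + j² + 5*j
(n + V(-3))² = (40 + (7 + (-3)² + 5*(-3)))² = (40 + (7 + 9 - 15))² = (40 + 1)² = 41² = 1681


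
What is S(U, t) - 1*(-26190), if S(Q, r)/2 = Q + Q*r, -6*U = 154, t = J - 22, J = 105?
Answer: 21878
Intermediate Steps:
t = 83 (t = 105 - 22 = 83)
U = -77/3 (U = -⅙*154 = -77/3 ≈ -25.667)
S(Q, r) = 2*Q + 2*Q*r (S(Q, r) = 2*(Q + Q*r) = 2*Q + 2*Q*r)
S(U, t) - 1*(-26190) = 2*(-77/3)*(1 + 83) - 1*(-26190) = 2*(-77/3)*84 + 26190 = -4312 + 26190 = 21878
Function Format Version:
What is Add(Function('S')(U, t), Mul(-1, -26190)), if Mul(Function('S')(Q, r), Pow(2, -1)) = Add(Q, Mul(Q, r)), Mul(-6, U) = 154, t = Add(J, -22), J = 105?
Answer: 21878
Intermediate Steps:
t = 83 (t = Add(105, -22) = 83)
U = Rational(-77, 3) (U = Mul(Rational(-1, 6), 154) = Rational(-77, 3) ≈ -25.667)
Function('S')(Q, r) = Add(Mul(2, Q), Mul(2, Q, r)) (Function('S')(Q, r) = Mul(2, Add(Q, Mul(Q, r))) = Add(Mul(2, Q), Mul(2, Q, r)))
Add(Function('S')(U, t), Mul(-1, -26190)) = Add(Mul(2, Rational(-77, 3), Add(1, 83)), Mul(-1, -26190)) = Add(Mul(2, Rational(-77, 3), 84), 26190) = Add(-4312, 26190) = 21878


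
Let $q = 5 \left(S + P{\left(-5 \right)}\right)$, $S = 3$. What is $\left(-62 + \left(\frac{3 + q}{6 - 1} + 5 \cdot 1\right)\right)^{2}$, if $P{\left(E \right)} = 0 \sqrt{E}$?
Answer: $\frac{71289}{25} \approx 2851.6$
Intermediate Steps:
$P{\left(E \right)} = 0$
$q = 15$ ($q = 5 \left(3 + 0\right) = 5 \cdot 3 = 15$)
$\left(-62 + \left(\frac{3 + q}{6 - 1} + 5 \cdot 1\right)\right)^{2} = \left(-62 + \left(\frac{3 + 15}{6 - 1} + 5 \cdot 1\right)\right)^{2} = \left(-62 + \left(\frac{18}{5} + 5\right)\right)^{2} = \left(-62 + \frac{43}{5}\right)^{2} = \left(- \frac{267}{5}\right)^{2} = \frac{71289}{25}$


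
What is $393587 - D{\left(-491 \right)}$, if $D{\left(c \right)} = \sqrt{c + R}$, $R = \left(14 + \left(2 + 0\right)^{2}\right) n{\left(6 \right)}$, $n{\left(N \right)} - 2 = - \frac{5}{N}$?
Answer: $393587 - i \sqrt{470} \approx 3.9359 \cdot 10^{5} - 21.679 i$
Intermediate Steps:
$n{\left(N \right)} = 2 - \frac{5}{N}$
$R = 21$ ($R = \left(14 + \left(2 + 0\right)^{2}\right) \left(2 - \frac{5}{6}\right) = \left(14 + 2^{2}\right) \left(2 - \frac{5}{6}\right) = \left(14 + 4\right) \left(2 - \frac{5}{6}\right) = 18 \cdot \frac{7}{6} = 21$)
$D{\left(c \right)} = \sqrt{21 + c}$ ($D{\left(c \right)} = \sqrt{c + 21} = \sqrt{21 + c}$)
$393587 - D{\left(-491 \right)} = 393587 - \sqrt{21 - 491} = 393587 - \sqrt{-470} = 393587 - i \sqrt{470}$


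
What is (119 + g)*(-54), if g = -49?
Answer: -3780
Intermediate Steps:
(119 + g)*(-54) = (119 - 49)*(-54) = 70*(-54) = -3780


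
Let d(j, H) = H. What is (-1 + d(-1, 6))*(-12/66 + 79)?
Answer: 4335/11 ≈ 394.09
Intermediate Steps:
(-1 + d(-1, 6))*(-12/66 + 79) = (-1 + 6)*(-12/66 + 79) = 5*(-12*1/66 + 79) = 5*(-2/11 + 79) = 5*(867/11) = 4335/11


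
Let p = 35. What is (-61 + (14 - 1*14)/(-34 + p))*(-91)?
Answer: 5551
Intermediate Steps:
(-61 + (14 - 1*14)/(-34 + p))*(-91) = (-61 + (14 - 1*14)/(-34 + 35))*(-91) = (-61 + (14 - 14)/1)*(-91) = (-61 + 0*1)*(-91) = (-61 + 0)*(-91) = -61*(-91) = 5551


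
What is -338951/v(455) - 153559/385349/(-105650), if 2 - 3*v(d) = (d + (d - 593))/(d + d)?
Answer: -12557467115916275441/20396773046850 ≈ -6.1566e+5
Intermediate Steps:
v(d) = ⅔ - (-593 + 2*d)/(6*d) (v(d) = ⅔ - (d + (d - 593))/(3*(d + d)) = ⅔ - (d + (-593 + d))/(3*(2*d)) = ⅔ - (-593 + 2*d)*1/(2*d)/3 = ⅔ - (-593 + 2*d)/(6*d))
-338951/v(455) - 153559/385349/(-105650) = -338951*2730/(593 + 2*455) - 153559/385349/(-105650) = -338951*2730/(593 + 910) - 153559*1/385349*(-1/105650) = -338951/((⅙)*(1/455)*1503) - 153559/385349*(-1/105650) = -338951/501/910 + 153559/40712121850 = -338951*910/501 + 153559/40712121850 = -308445410/501 + 153559/40712121850 = -12557467115916275441/20396773046850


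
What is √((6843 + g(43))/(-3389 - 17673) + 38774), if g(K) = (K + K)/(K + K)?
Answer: 6*√119446572187/10531 ≈ 196.91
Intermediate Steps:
g(K) = 1 (g(K) = (2*K)/((2*K)) = (2*K)*(1/(2*K)) = 1)
√((6843 + g(43))/(-3389 - 17673) + 38774) = √((6843 + 1)/(-3389 - 17673) + 38774) = √(6844/(-21062) + 38774) = √(6844*(-1/21062) + 38774) = √(-3422/10531 + 38774) = √(408325572/10531) = 6*√119446572187/10531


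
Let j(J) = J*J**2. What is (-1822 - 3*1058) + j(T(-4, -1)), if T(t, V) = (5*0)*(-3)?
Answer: -4996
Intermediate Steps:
T(t, V) = 0 (T(t, V) = 0*(-3) = 0)
j(J) = J**3
(-1822 - 3*1058) + j(T(-4, -1)) = (-1822 - 3*1058) + 0**3 = (-1822 - 3174) + 0 = -4996 + 0 = -4996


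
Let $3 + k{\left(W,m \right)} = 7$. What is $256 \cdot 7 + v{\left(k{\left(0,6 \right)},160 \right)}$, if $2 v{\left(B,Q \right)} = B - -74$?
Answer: $1831$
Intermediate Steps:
$k{\left(W,m \right)} = 4$ ($k{\left(W,m \right)} = -3 + 7 = 4$)
$v{\left(B,Q \right)} = 37 + \frac{B}{2}$ ($v{\left(B,Q \right)} = \frac{B - -74}{2} = \frac{B + 74}{2} = \frac{74 + B}{2} = 37 + \frac{B}{2}$)
$256 \cdot 7 + v{\left(k{\left(0,6 \right)},160 \right)} = 256 \cdot 7 + \left(37 + \frac{1}{2} \cdot 4\right) = 1792 + \left(37 + 2\right) = 1792 + 39 = 1831$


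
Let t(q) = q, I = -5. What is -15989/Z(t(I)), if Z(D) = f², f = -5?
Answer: -15989/25 ≈ -639.56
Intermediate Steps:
Z(D) = 25 (Z(D) = (-5)² = 25)
-15989/Z(t(I)) = -15989/25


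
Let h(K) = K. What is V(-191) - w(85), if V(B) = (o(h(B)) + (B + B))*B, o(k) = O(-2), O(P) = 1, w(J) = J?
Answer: 72686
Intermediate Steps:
o(k) = 1
V(B) = B*(1 + 2*B) (V(B) = (1 + (B + B))*B = (1 + 2*B)*B = B*(1 + 2*B))
V(-191) - w(85) = -191*(1 + 2*(-191)) - 1*85 = -191*(1 - 382) - 85 = -191*(-381) - 85 = 72771 - 85 = 72686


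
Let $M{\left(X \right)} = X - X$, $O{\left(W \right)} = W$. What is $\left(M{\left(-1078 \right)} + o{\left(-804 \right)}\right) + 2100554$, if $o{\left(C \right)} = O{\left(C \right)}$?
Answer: $2099750$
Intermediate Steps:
$M{\left(X \right)} = 0$
$o{\left(C \right)} = C$
$\left(M{\left(-1078 \right)} + o{\left(-804 \right)}\right) + 2100554 = \left(0 - 804\right) + 2100554 = -804 + 2100554 = 2099750$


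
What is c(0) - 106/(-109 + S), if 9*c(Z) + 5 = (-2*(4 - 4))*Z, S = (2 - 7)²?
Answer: 89/126 ≈ 0.70635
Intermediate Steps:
S = 25 (S = (-5)² = 25)
c(Z) = -5/9 (c(Z) = -5/9 + ((-2*(4 - 4))*Z)/9 = -5/9 + ((-2*0)*Z)/9 = -5/9 + (0*Z)/9 = -5/9 + (⅑)*0 = -5/9 + 0 = -5/9)
c(0) - 106/(-109 + S) = -5/9 - 106/(-109 + 25) = -5/9 - 106/(-84) = -5/9 - 1/84*(-106) = -5/9 + 53/42 = 89/126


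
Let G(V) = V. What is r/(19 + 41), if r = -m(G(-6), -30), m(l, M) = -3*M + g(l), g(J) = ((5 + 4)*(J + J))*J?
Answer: -123/10 ≈ -12.300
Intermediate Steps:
g(J) = 18*J² (g(J) = (9*(2*J))*J = (18*J)*J = 18*J²)
m(l, M) = -3*M + 18*l²
r = -738 (r = -(-3*(-30) + 18*(-6)²) = -(90 + 18*36) = -(90 + 648) = -1*738 = -738)
r/(19 + 41) = -738/(19 + 41) = -738/60 = -738*1/60 = -123/10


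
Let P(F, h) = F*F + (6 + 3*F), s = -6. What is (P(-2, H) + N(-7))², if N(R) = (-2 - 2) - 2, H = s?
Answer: 4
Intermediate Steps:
H = -6
N(R) = -6 (N(R) = -4 - 2 = -6)
P(F, h) = 6 + F² + 3*F (P(F, h) = F² + (6 + 3*F) = 6 + F² + 3*F)
(P(-2, H) + N(-7))² = ((6 + (-2)² + 3*(-2)) - 6)² = ((6 + 4 - 6) - 6)² = (4 - 6)² = (-2)² = 4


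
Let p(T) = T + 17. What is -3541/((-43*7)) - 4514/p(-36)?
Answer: 1425993/5719 ≈ 249.34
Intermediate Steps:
p(T) = 17 + T
-3541/((-43*7)) - 4514/p(-36) = -3541/((-43*7)) - 4514/(17 - 36) = -3541/(-301) - 4514/(-19) = -3541*(-1/301) - 4514*(-1/19) = 3541/301 + 4514/19 = 1425993/5719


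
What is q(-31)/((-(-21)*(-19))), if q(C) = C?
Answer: 31/399 ≈ 0.077694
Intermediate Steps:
q(-31)/((-(-21)*(-19))) = -31/((-(-21)*(-19))) = -31/((-7*57)) = -31/(-399) = -31*(-1/399) = 31/399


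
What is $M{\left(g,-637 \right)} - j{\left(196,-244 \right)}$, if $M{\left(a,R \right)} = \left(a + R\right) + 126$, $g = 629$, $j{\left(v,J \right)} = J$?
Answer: $362$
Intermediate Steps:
$M{\left(a,R \right)} = 126 + R + a$ ($M{\left(a,R \right)} = \left(R + a\right) + 126 = 126 + R + a$)
$M{\left(g,-637 \right)} - j{\left(196,-244 \right)} = \left(126 - 637 + 629\right) - -244 = 118 + 244 = 362$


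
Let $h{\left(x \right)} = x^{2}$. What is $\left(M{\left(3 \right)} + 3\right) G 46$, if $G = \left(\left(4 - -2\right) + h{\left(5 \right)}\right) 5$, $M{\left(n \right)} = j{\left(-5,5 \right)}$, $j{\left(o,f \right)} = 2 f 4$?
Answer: $306590$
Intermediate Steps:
$j{\left(o,f \right)} = 8 f$
$M{\left(n \right)} = 40$ ($M{\left(n \right)} = 8 \cdot 5 = 40$)
$G = 155$ ($G = \left(\left(4 - -2\right) + 5^{2}\right) 5 = \left(\left(4 + 2\right) + 25\right) 5 = \left(6 + 25\right) 5 = 31 \cdot 5 = 155$)
$\left(M{\left(3 \right)} + 3\right) G 46 = \left(40 + 3\right) 155 \cdot 46 = 43 \cdot 155 \cdot 46 = 6665 \cdot 46 = 306590$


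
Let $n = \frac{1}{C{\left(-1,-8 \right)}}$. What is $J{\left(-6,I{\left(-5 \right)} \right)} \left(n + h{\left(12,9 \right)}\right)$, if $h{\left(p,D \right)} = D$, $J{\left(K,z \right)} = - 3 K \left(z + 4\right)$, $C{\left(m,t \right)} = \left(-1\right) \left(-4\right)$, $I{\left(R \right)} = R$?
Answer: $- \frac{333}{2} \approx -166.5$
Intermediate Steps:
$C{\left(m,t \right)} = 4$
$J{\left(K,z \right)} = - 3 K \left(4 + z\right)$
$n = \frac{1}{4} \approx 0.25$
$J{\left(-6,I{\left(-5 \right)} \right)} \left(n + h{\left(12,9 \right)}\right) = \left(-3\right) \left(-6\right) \left(4 - 5\right) \left(\frac{1}{4} + 9\right) = \left(-3\right) \left(-6\right) \left(-1\right) \frac{37}{4} = \left(-18\right) \frac{37}{4} = - \frac{333}{2}$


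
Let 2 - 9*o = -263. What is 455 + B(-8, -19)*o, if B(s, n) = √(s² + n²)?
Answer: 455 + 1325*√17/9 ≈ 1062.0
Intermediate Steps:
o = 265/9 (o = 2/9 - ⅑*(-263) = 2/9 + 263/9 = 265/9 ≈ 29.444)
B(s, n) = √(n² + s²)
455 + B(-8, -19)*o = 455 + √((-19)² + (-8)²)*(265/9) = 455 + √(361 + 64)*(265/9) = 455 + √425*(265/9) = 455 + (5*√17)*(265/9) = 455 + 1325*√17/9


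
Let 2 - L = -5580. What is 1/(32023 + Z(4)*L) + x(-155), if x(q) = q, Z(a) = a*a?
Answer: -18806924/121335 ≈ -155.00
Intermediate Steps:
L = 5582 (L = 2 - 1*(-5580) = 2 + 5580 = 5582)
Z(a) = a²
1/(32023 + Z(4)*L) + x(-155) = 1/(32023 + 4²*5582) - 155 = 1/(32023 + 16*5582) - 155 = 1/(32023 + 89312) - 155 = 1/121335 - 155 = -18806924/121335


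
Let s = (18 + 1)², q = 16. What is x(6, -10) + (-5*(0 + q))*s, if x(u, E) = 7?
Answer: -28873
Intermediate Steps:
s = 361 (s = 19² = 361)
x(6, -10) + (-5*(0 + q))*s = 7 - 5*(0 + 16)*361 = 7 - 5*16*361 = 7 - 80*361 = 7 - 28880 = -28873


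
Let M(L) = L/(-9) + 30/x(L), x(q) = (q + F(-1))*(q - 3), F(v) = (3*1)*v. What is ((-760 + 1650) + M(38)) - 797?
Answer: 195809/2205 ≈ 88.802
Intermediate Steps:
F(v) = 3*v
x(q) = (-3 + q)² (x(q) = (q + 3*(-1))*(q - 3) = (q - 3)*(-3 + q) = (-3 + q)*(-3 + q) = (-3 + q)²)
M(L) = 30/(9 + L² - 6*L) - L/9 (M(L) = L/(-9) + 30/(9 + L² - 6*L) = L*(-⅑) + 30/(9 + L² - 6*L) = -L/9 + 30/(9 + L² - 6*L) = 30/(9 + L² - 6*L) - L/9)
((-760 + 1650) + M(38)) - 797 = ((-760 + 1650) + (30/(9 + 38² - 6*38) - ⅑*38)) - 797 = (890 + (30/(9 + 1444 - 228) - 38/9)) - 797 = (890 + (30/1225 - 38/9)) - 797 = (890 + (30*(1/1225) - 38/9)) - 797 = (890 + (6/245 - 38/9)) - 797 = (890 - 9256/2205) - 797 = 1953194/2205 - 797 = 195809/2205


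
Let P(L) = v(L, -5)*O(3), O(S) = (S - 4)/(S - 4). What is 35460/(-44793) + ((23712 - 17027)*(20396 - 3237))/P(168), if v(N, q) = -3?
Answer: -190300434925/4977 ≈ -3.8236e+7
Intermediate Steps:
O(S) = 1 (O(S) = (-4 + S)/(-4 + S) = 1)
P(L) = -3 (P(L) = -3*1 = -3)
35460/(-44793) + ((23712 - 17027)*(20396 - 3237))/P(168) = 35460/(-44793) + ((23712 - 17027)*(20396 - 3237))/(-3) = 35460*(-1/44793) + (6685*17159)*(-⅓) = -3940/4977 + 114707915*(-⅓) = -3940/4977 - 114707915/3 = -190300434925/4977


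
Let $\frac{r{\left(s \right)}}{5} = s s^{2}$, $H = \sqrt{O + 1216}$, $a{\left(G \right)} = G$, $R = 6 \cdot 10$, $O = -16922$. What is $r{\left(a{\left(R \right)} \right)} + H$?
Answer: $1080000 + i \sqrt{15706} \approx 1.08 \cdot 10^{6} + 125.32 i$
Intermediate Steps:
$R = 60$
$H = i \sqrt{15706}$ ($H = \sqrt{-16922 + 1216} = \sqrt{-15706} = i \sqrt{15706} \approx 125.32 i$)
$r{\left(s \right)} = 5 s^{3}$ ($r{\left(s \right)} = 5 s s^{2} = 5 s^{3}$)
$r{\left(a{\left(R \right)} \right)} + H = 5 \cdot 60^{3} + i \sqrt{15706} = 5 \cdot 216000 + i \sqrt{15706} = 1080000 + i \sqrt{15706}$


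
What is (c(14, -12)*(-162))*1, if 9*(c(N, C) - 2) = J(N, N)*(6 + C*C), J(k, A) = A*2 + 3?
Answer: -84024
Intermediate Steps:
J(k, A) = 3 + 2*A (J(k, A) = 2*A + 3 = 3 + 2*A)
c(N, C) = 2 + (3 + 2*N)*(6 + C**2)/9 (c(N, C) = 2 + ((3 + 2*N)*(6 + C*C))/9 = 2 + ((3 + 2*N)*(6 + C**2))/9 = 2 + (3 + 2*N)*(6 + C**2)/9)
(c(14, -12)*(-162))*1 = ((4 + (4/3)*14 + (1/9)*(-12)**2*(3 + 2*14))*(-162))*1 = ((4 + 56/3 + (1/9)*144*(3 + 28))*(-162))*1 = ((4 + 56/3 + (1/9)*144*31)*(-162))*1 = ((4 + 56/3 + 496)*(-162))*1 = ((1556/3)*(-162))*1 = -84024*1 = -84024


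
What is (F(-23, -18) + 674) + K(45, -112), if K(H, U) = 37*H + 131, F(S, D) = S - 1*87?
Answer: 2360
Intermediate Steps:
F(S, D) = -87 + S (F(S, D) = S - 87 = -87 + S)
K(H, U) = 131 + 37*H
(F(-23, -18) + 674) + K(45, -112) = ((-87 - 23) + 674) + (131 + 37*45) = (-110 + 674) + (131 + 1665) = 564 + 1796 = 2360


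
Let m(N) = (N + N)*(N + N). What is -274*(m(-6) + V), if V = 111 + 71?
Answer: -89324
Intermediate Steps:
V = 182
m(N) = 4*N² (m(N) = (2*N)*(2*N) = 4*N²)
-274*(m(-6) + V) = -274*(4*(-6)² + 182) = -274*(4*36 + 182) = -274*(144 + 182) = -274*326 = -89324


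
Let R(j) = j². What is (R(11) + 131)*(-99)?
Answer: -24948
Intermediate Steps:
(R(11) + 131)*(-99) = (11² + 131)*(-99) = (121 + 131)*(-99) = 252*(-99) = -24948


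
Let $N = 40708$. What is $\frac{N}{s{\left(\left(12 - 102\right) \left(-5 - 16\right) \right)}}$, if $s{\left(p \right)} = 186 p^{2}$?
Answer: $\frac{10177}{166102650} \approx 6.1269 \cdot 10^{-5}$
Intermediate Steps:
$\frac{N}{s{\left(\left(12 - 102\right) \left(-5 - 16\right) \right)}} = \frac{40708}{186 \left(\left(12 - 102\right) \left(-5 - 16\right)\right)^{2}} = \frac{40708}{186 \left(\left(-90\right) \left(-21\right)\right)^{2}} = \frac{40708}{186 \cdot 1890^{2}} = \frac{40708}{186 \cdot 3572100} = \frac{40708}{664410600} = 40708 \cdot \frac{1}{664410600} = \frac{10177}{166102650}$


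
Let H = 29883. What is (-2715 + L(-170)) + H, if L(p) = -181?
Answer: 26987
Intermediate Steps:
(-2715 + L(-170)) + H = (-2715 - 181) + 29883 = -2896 + 29883 = 26987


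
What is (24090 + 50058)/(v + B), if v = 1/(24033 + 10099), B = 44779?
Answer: 2530819536/1528396829 ≈ 1.6559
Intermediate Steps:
v = 1/34132 ≈ 2.9298e-5
(24090 + 50058)/(v + B) = (24090 + 50058)/(1/34132 + 44779) = 74148/(1528396829/34132) = 74148*(34132/1528396829) = 2530819536/1528396829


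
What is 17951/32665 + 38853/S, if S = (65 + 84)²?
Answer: 1667663396/725195665 ≈ 2.2996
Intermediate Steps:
S = 22201 (S = 149² = 22201)
17951/32665 + 38853/S = 17951/32665 + 38853/22201 = 1667663396/725195665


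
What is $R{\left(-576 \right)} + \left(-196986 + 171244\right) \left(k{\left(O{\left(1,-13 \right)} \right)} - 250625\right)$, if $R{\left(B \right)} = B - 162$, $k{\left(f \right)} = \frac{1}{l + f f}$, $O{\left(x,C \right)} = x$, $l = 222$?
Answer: $\frac{1438704100934}{223} \approx 6.4516 \cdot 10^{9}$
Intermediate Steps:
$k{\left(f \right)} = \frac{1}{222 + f^{2}}$ ($k{\left(f \right)} = \frac{1}{222 + f f} = \frac{1}{222 + f^{2}}$)
$R{\left(B \right)} = -162 + B$ ($R{\left(B \right)} = B - 162 = -162 + B$)
$R{\left(-576 \right)} + \left(-196986 + 171244\right) \left(k{\left(O{\left(1,-13 \right)} \right)} - 250625\right) = \left(-162 - 576\right) + \left(-196986 + 171244\right) \left(\frac{1}{222 + 1^{2}} - 250625\right) = -738 - 25742 \left(\frac{1}{222 + 1} - 250625\right) = -738 - 25742 \left(\frac{1}{223} - 250625\right) = -738 - - \frac{1438704265508}{223} = -738 + \frac{1438704265508}{223} = \frac{1438704100934}{223}$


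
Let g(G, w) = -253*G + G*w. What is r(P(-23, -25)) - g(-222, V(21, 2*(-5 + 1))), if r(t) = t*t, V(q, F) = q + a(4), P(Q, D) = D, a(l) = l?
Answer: -49991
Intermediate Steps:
V(q, F) = 4 + q (V(q, F) = q + 4 = 4 + q)
r(t) = t²
r(P(-23, -25)) - g(-222, V(21, 2*(-5 + 1))) = (-25)² - (-222)*(-253 + (4 + 21)) = 625 - (-222)*(-253 + 25) = 625 - (-222)*(-228) = 625 - 1*50616 = 625 - 50616 = -49991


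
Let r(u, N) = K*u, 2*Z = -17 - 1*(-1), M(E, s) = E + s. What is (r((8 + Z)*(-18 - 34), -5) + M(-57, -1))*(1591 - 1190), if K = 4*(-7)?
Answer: -23258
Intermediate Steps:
Z = -8 (Z = (-17 - 1*(-1))/2 = (-17 + 1)/2 = (½)*(-16) = -8)
K = -28
r(u, N) = -28*u
(r((8 + Z)*(-18 - 34), -5) + M(-57, -1))*(1591 - 1190) = (-28*(8 - 8)*(-18 - 34) + (-57 - 1))*(1591 - 1190) = (-0*(-52) - 58)*401 = (-28*0 - 58)*401 = (0 - 58)*401 = -58*401 = -23258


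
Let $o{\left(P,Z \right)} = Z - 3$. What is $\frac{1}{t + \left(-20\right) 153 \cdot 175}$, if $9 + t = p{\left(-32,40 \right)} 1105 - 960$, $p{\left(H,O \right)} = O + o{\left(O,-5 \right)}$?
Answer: $- \frac{1}{501109} \approx -1.9956 \cdot 10^{-6}$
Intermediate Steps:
$o{\left(P,Z \right)} = -3 + Z$ ($o{\left(P,Z \right)} = Z - 3 = -3 + Z$)
$p{\left(H,O \right)} = -8 + O$ ($p{\left(H,O \right)} = O - 8 = -8 + O$)
$t = 34391$ ($t = -9 - \left(960 - \left(-8 + 40\right) 1105\right) = -9 + \left(32 \cdot 1105 - 960\right) = -9 + \left(35360 - 960\right) = -9 + 34400 = 34391$)
$\frac{1}{t + \left(-20\right) 153 \cdot 175} = \frac{1}{34391 + \left(-20\right) 153 \cdot 175} = \frac{1}{34391 - 535500} = \frac{1}{-501109} = - \frac{1}{501109}$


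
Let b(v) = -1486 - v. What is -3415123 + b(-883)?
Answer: -3415726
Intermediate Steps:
-3415123 + b(-883) = -3415123 + (-1486 - 1*(-883)) = -3415123 + (-1486 + 883) = -3415123 - 603 = -3415726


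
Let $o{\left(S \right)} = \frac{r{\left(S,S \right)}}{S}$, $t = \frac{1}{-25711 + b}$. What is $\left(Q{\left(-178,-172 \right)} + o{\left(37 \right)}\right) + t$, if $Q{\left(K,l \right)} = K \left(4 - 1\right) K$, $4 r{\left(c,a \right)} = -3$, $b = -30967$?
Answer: $\frac{398664351853}{4194172} \approx 95052.0$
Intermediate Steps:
$r{\left(c,a \right)} = - \frac{3}{4}$ ($r{\left(c,a \right)} = \frac{1}{4} \left(-3\right) = - \frac{3}{4}$)
$t = - \frac{1}{56678}$ ($t = \frac{1}{-25711 - 30967} = \frac{1}{-56678} = - \frac{1}{56678} \approx -1.7644 \cdot 10^{-5}$)
$Q{\left(K,l \right)} = 3 K^{2}$ ($Q{\left(K,l \right)} = K \left(4 - 1\right) K = K 3 K = 3 K K = 3 K^{2}$)
$o{\left(S \right)} = - \frac{3}{4 S}$
$\left(Q{\left(-178,-172 \right)} + o{\left(37 \right)}\right) + t = \left(3 \left(-178\right)^{2} - \frac{3}{4 \cdot 37}\right) - \frac{1}{56678} = \left(3 \cdot 31684 - \frac{3}{148}\right) - \frac{1}{56678} = \left(95052 - \frac{3}{148}\right) - \frac{1}{56678} = \frac{14067693}{148} - \frac{1}{56678} = \frac{398664351853}{4194172}$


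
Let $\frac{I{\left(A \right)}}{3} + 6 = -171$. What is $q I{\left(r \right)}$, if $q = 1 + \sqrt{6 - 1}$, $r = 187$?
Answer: $-531 - 531 \sqrt{5} \approx -1718.4$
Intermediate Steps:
$I{\left(A \right)} = -531$ ($I{\left(A \right)} = -18 + 3 \left(-171\right) = -18 - 513 = -531$)
$q = 1 + \sqrt{5} \approx 3.2361$
$q I{\left(r \right)} = \left(1 + \sqrt{5}\right) \left(-531\right) = -531 - 531 \sqrt{5}$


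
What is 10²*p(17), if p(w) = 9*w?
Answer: 15300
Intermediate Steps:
10²*p(17) = 10²*(9*17) = 100*153 = 15300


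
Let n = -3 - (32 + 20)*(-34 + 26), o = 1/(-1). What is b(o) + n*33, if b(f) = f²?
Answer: 13630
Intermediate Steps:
o = -1
n = 413 (n = -3 - 52*(-8) = -3 - 1*(-416) = -3 + 416 = 413)
b(o) + n*33 = (-1)² + 413*33 = 1 + 13629 = 13630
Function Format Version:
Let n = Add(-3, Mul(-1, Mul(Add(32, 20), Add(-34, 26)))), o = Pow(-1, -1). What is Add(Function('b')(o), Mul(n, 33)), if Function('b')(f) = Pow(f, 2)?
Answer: 13630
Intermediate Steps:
o = -1
n = 413 (n = Add(-3, Mul(-1, Mul(52, -8))) = Add(-3, Mul(-1, -416)) = Add(-3, 416) = 413)
Add(Function('b')(o), Mul(n, 33)) = Add(Pow(-1, 2), Mul(413, 33)) = Add(1, 13629) = 13630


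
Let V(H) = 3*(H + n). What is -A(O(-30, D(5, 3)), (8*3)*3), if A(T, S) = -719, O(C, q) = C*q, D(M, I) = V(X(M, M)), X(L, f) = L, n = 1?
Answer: 719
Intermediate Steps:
V(H) = 3 + 3*H (V(H) = 3*(H + 1) = 3*(1 + H) = 3 + 3*H)
D(M, I) = 3 + 3*M
-A(O(-30, D(5, 3)), (8*3)*3) = -1*(-719) = 719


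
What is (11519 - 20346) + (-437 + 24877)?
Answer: 15613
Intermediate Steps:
(11519 - 20346) + (-437 + 24877) = -8827 + 24440 = 15613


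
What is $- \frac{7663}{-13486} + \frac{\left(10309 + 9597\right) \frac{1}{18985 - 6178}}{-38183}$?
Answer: $\frac{3747012733187}{6594784557966} \approx 0.56818$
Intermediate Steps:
$- \frac{7663}{-13486} + \frac{\left(10309 + 9597\right) \frac{1}{18985 - 6178}}{-38183} = \left(-7663\right) \left(- \frac{1}{13486}\right) + \frac{19906}{12807} \left(- \frac{1}{38183}\right) = \frac{7663}{13486} + 19906 \cdot \frac{1}{12807} \left(- \frac{1}{38183}\right) = \frac{7663}{13486} + \frac{19906}{12807} \left(- \frac{1}{38183}\right) = \frac{7663}{13486} - \frac{19906}{489009681} = \frac{3747012733187}{6594784557966}$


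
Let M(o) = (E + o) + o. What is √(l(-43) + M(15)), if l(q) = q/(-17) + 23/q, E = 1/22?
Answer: √8286523894/16082 ≈ 5.6604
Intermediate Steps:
E = 1/22 ≈ 0.045455
l(q) = 23/q - q/17 (l(q) = q*(-1/17) + 23/q = -q/17 + 23/q = 23/q - q/17)
M(o) = 1/22 + 2*o (M(o) = (1/22 + o) + o = 1/22 + 2*o)
√(l(-43) + M(15)) = √((23/(-43) - 1/17*(-43)) + (1/22 + 2*15)) = √((23*(-1/43) + 43/17) + (1/22 + 30)) = √((-23/43 + 43/17) + 661/22) = √(1458/731 + 661/22) = √(515267/16082) = √8286523894/16082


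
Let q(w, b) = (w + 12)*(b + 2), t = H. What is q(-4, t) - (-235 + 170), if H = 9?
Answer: 153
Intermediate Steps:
t = 9
q(w, b) = (2 + b)*(12 + w) (q(w, b) = (12 + w)*(2 + b) = (2 + b)*(12 + w))
q(-4, t) - (-235 + 170) = (24 + 2*(-4) + 12*9 + 9*(-4)) - (-235 + 170) = (24 - 8 + 108 - 36) - 1*(-65) = 88 + 65 = 153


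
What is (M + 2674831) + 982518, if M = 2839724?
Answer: 6497073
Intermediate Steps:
(M + 2674831) + 982518 = (2839724 + 2674831) + 982518 = 5514555 + 982518 = 6497073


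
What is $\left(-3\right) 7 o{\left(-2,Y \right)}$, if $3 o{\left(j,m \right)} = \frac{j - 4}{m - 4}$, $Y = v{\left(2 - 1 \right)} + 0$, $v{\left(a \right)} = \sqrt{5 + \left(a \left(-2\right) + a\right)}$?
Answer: $-21$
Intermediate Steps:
$v{\left(a \right)} = \sqrt{5 - a}$ ($v{\left(a \right)} = \sqrt{5 + \left(- 2 a + a\right)} = \sqrt{5 - a}$)
$Y = 2$ ($Y = \sqrt{5 - \left(2 - 1\right)} + 0 = \sqrt{5 - 1} + 0 = \sqrt{4} + 0 = 2 + 0 = 2$)
$o{\left(j,m \right)} = \frac{-4 + j}{3 \left(-4 + m\right)}$ ($o{\left(j,m \right)} = \frac{\left(j - 4\right) \frac{1}{m - 4}}{3} = \frac{\left(-4 + j\right) \frac{1}{-4 + m}}{3} = \frac{\frac{1}{-4 + m} \left(-4 + j\right)}{3} = \frac{-4 + j}{3 \left(-4 + m\right)}$)
$\left(-3\right) 7 o{\left(-2,Y \right)} = \left(-3\right) 7 \frac{-4 - 2}{3 \left(-4 + 2\right)} = - 21 \cdot \frac{1}{3} \frac{1}{-2} \left(-6\right) = - 21 \cdot \frac{1}{3} \left(- \frac{1}{2}\right) \left(-6\right) = \left(-21\right) 1 = -21$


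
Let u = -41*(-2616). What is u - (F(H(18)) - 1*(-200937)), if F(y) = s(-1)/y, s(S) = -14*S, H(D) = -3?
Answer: -281029/3 ≈ -93676.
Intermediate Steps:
F(y) = 14/y (F(y) = (-14*(-1))/y = 14/y)
u = 107256
u - (F(H(18)) - 1*(-200937)) = 107256 - (14/(-3) - 1*(-200937)) = 107256 - (14*(-1/3) + 200937) = 107256 - (-14/3 + 200937) = 107256 - 1*602797/3 = 107256 - 602797/3 = -281029/3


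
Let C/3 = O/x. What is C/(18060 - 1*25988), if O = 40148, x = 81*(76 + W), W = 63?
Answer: -10037/7438446 ≈ -0.0013493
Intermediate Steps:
x = 11259 (x = 81*(76 + 63) = 81*139 = 11259)
C = 40148/3753 (C = 3*(40148/11259) = 40148/3753 ≈ 10.698)
C/(18060 - 1*25988) = 40148/(3753*(18060 - 1*25988)) = 40148/(3753*(18060 - 25988)) = (40148/3753)/(-7928) = (40148/3753)*(-1/7928) = -10037/7438446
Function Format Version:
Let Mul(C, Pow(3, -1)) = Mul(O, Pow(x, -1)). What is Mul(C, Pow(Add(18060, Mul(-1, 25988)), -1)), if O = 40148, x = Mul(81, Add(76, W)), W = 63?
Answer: Rational(-10037, 7438446) ≈ -0.0013493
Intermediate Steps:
x = 11259 (x = Mul(81, Add(76, 63)) = Mul(81, 139) = 11259)
C = Rational(40148, 3753) (C = Mul(3, Mul(40148, Pow(11259, -1))) = Mul(3, Mul(40148, Rational(1, 11259))) = Mul(3, Rational(40148, 11259)) = Rational(40148, 3753) ≈ 10.698)
Mul(C, Pow(Add(18060, Mul(-1, 25988)), -1)) = Mul(Rational(40148, 3753), Pow(Add(18060, Mul(-1, 25988)), -1)) = Mul(Rational(40148, 3753), Pow(Add(18060, -25988), -1)) = Mul(Rational(40148, 3753), Pow(-7928, -1)) = Mul(Rational(40148, 3753), Rational(-1, 7928)) = Rational(-10037, 7438446)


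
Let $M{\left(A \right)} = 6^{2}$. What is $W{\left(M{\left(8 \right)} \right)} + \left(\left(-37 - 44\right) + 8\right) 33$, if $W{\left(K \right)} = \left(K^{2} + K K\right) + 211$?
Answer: $394$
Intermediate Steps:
$M{\left(A \right)} = 36$
$W{\left(K \right)} = 211 + 2 K^{2}$ ($W{\left(K \right)} = \left(K^{2} + K^{2}\right) + 211 = 2 K^{2} + 211 = 211 + 2 K^{2}$)
$W{\left(M{\left(8 \right)} \right)} + \left(\left(-37 - 44\right) + 8\right) 33 = \left(211 + 2 \cdot 36^{2}\right) + \left(\left(-37 - 44\right) + 8\right) 33 = \left(211 + 2 \cdot 1296\right) + \left(\left(-37 - 44\right) + 8\right) 33 = \left(211 + 2592\right) + \left(-81 + 8\right) 33 = 2803 - 2409 = 394$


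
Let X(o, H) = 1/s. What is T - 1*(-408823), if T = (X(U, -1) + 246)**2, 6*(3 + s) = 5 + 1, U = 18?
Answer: 1876373/4 ≈ 4.6909e+5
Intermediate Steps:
s = -2 (s = -3 + (5 + 1)/6 = -3 + (1/6)*6 = -3 + 1 = -2)
X(o, H) = -1/2 (X(o, H) = 1/(-2) = -1/2)
T = 241081/4 (T = (-1/2 + 246)**2 = (491/2)**2 = 241081/4 ≈ 60270.)
T - 1*(-408823) = 241081/4 - 1*(-408823) = 241081/4 + 408823 = 1876373/4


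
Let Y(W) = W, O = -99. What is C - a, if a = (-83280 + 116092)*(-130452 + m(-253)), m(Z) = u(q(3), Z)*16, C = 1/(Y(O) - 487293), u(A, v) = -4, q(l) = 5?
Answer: 2087251849572863/487392 ≈ 4.2825e+9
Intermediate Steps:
C = -1/487392 (C = 1/(-99 - 487293) = 1/(-487392) = -1/487392 ≈ -2.0517e-6)
m(Z) = -64 (m(Z) = -4*16 = -64)
a = -4282490992 (a = (-83280 + 116092)*(-130452 - 64) = 32812*(-130516) = -4282490992)
C - a = -1/487392 - 1*(-4282490992) = -1/487392 + 4282490992 = 2087251849572863/487392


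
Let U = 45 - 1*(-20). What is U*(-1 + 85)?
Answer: 5460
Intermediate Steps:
U = 65 (U = 45 + 20 = 65)
U*(-1 + 85) = 65*(-1 + 85) = 65*84 = 5460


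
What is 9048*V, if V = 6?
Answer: 54288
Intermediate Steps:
9048*V = 9048*6 = 54288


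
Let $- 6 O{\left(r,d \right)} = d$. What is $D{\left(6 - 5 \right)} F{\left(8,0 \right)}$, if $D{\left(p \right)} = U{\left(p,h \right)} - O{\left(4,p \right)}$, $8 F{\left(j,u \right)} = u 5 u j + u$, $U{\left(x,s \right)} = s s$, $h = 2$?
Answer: $0$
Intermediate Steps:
$O{\left(r,d \right)} = - \frac{d}{6}$
$U{\left(x,s \right)} = s^{2}$
$F{\left(j,u \right)} = \frac{u}{8} + \frac{5 j u^{2}}{8}$ ($F{\left(j,u \right)} = \frac{u 5 u j + u}{8} = \frac{5 u u j + u}{8} = \frac{5 u^{2} j + u}{8} = \frac{5 j u^{2} + u}{8} = \frac{u + 5 j u^{2}}{8} = \frac{u}{8} + \frac{5 j u^{2}}{8}$)
$D{\left(p \right)} = 4 + \frac{p}{6}$ ($D{\left(p \right)} = 2^{2} - - \frac{p}{6} = 4 + \frac{p}{6}$)
$D{\left(6 - 5 \right)} F{\left(8,0 \right)} = \left(4 + \frac{6 - 5}{6}\right) \frac{1}{8} \cdot 0 \left(1 + 5 \cdot 8 \cdot 0\right) = \left(4 + \frac{6 - 5}{6}\right) \frac{1}{8} \cdot 0 \left(1 + 0\right) = \left(4 + \frac{1}{6} \cdot 1\right) \frac{1}{8} \cdot 0 \cdot 1 = \left(4 + \frac{1}{6}\right) 0 = \frac{25}{6} \cdot 0 = 0$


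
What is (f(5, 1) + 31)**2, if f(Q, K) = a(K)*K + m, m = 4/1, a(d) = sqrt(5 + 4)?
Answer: 1444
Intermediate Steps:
a(d) = 3 (a(d) = sqrt(9) = 3)
m = 4 (m = 4*1 = 4)
f(Q, K) = 4 + 3*K (f(Q, K) = 3*K + 4 = 4 + 3*K)
(f(5, 1) + 31)**2 = ((4 + 3*1) + 31)**2 = ((4 + 3) + 31)**2 = (7 + 31)**2 = 38**2 = 1444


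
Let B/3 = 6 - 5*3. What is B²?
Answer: 729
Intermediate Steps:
B = -27 (B = 3*(6 - 5*3) = 3*(6 - 15) = 3*(-9) = -27)
B² = (-27)² = 729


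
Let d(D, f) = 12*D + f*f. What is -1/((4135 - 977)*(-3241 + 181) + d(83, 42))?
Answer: 1/9660720 ≈ 1.0351e-7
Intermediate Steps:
d(D, f) = f² + 12*D (d(D, f) = 12*D + f² = f² + 12*D)
-1/((4135 - 977)*(-3241 + 181) + d(83, 42)) = -1/((4135 - 977)*(-3241 + 181) + (42² + 12*83)) = -1/(3158*(-3060) + (1764 + 996)) = -1/(-9663480 + 2760) = -1/(-9660720) = -1*(-1/9660720) = 1/9660720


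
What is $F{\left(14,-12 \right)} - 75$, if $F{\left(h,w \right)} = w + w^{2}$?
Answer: $57$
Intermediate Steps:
$F{\left(14,-12 \right)} - 75 = - 12 \left(1 - 12\right) - 75 = \left(-12\right) \left(-11\right) - 75 = 132 - 75 = 57$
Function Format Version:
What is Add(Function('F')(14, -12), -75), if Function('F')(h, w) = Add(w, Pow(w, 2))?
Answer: 57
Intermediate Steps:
Add(Function('F')(14, -12), -75) = Add(Mul(-12, Add(1, -12)), -75) = Add(Mul(-12, -11), -75) = Add(132, -75) = 57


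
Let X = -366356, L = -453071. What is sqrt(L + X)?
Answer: 7*I*sqrt(16723) ≈ 905.22*I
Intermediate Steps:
sqrt(L + X) = sqrt(-453071 - 366356) = sqrt(-819427) = 7*I*sqrt(16723)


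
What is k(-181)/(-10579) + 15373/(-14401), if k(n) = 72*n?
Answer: 25042865/152348179 ≈ 0.16438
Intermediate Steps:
k(-181)/(-10579) + 15373/(-14401) = (72*(-181))/(-10579) + 15373/(-14401) = -13032*(-1/10579) + 15373*(-1/14401) = 13032/10579 - 15373/14401 = 25042865/152348179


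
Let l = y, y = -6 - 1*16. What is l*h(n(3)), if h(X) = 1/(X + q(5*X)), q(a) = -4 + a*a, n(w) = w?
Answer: -11/112 ≈ -0.098214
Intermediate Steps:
y = -22 (y = -6 - 16 = -22)
q(a) = -4 + a²
h(X) = 1/(-4 + X + 25*X²) (h(X) = 1/(X + (-4 + (5*X)²)) = 1/(X + (-4 + 25*X²)) = 1/(-4 + X + 25*X²))
l = -22
l*h(n(3)) = -22/(-4 + 3 + 25*3²) = -22/(-4 + 3 + 25*9) = -22/(-4 + 3 + 225) = -22/224 = -22*1/224 = -11/112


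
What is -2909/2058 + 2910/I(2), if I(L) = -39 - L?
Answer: -6108049/84378 ≈ -72.389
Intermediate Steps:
-2909/2058 + 2910/I(2) = -2909/2058 + 2910/(-39 - 1*2) = -2909*1/2058 + 2910/(-39 - 2) = -2909/2058 + 2910/(-41) = -2909/2058 + 2910*(-1/41) = -2909/2058 - 2910/41 = -6108049/84378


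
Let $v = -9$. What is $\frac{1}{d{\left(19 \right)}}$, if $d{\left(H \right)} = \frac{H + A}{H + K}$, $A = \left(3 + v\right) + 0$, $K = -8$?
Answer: $\frac{11}{13} \approx 0.84615$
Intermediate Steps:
$A = -6$ ($A = \left(3 - 9\right) + 0 = -6 + 0 = -6$)
$d{\left(H \right)} = \frac{-6 + H}{-8 + H}$ ($d{\left(H \right)} = \frac{H - 6}{H - 8} = \frac{-6 + H}{-8 + H}$)
$\frac{1}{d{\left(19 \right)}} = \frac{1}{\frac{1}{-8 + 19} \left(-6 + 19\right)} = \frac{1}{\frac{1}{11} \cdot 13} = \frac{1}{\frac{13}{11}} = \frac{11}{13}$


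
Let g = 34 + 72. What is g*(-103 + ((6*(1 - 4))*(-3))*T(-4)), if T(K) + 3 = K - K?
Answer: -28090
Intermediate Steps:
T(K) = -3 (T(K) = -3 + (K - K) = -3 + 0 = -3)
g = 106
g*(-103 + ((6*(1 - 4))*(-3))*T(-4)) = 106*(-103 + ((6*(1 - 4))*(-3))*(-3)) = 106*(-103 + ((6*(-3))*(-3))*(-3)) = 106*(-103 - 18*(-3)*(-3)) = 106*(-103 + 54*(-3)) = 106*(-103 - 162) = 106*(-265) = -28090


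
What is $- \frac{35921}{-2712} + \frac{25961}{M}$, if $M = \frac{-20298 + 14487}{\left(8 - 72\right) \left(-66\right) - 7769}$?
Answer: $\frac{6405098189}{404088} \approx 15851.0$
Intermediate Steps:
$M = \frac{5811}{3545}$ ($M = - \frac{5811}{\left(-64\right) \left(-66\right) - 7769} = - \frac{5811}{4224 - 7769} = - \frac{5811}{-3545} = \left(-5811\right) \left(- \frac{1}{3545}\right) = \frac{5811}{3545} \approx 1.6392$)
$- \frac{35921}{-2712} + \frac{25961}{M} = - \frac{35921}{-2712} + \frac{25961}{\frac{5811}{3545}} = \left(-35921\right) \left(- \frac{1}{2712}\right) + 25961 \cdot \frac{3545}{5811} = \frac{35921}{2712} + \frac{7079365}{447} = \frac{6405098189}{404088}$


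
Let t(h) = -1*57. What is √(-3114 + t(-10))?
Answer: I*√3171 ≈ 56.312*I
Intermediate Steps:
t(h) = -57
√(-3114 + t(-10)) = √(-3114 - 57) = √(-3171) = I*√3171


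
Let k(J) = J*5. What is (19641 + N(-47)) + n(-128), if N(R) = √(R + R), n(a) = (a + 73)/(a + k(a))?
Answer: 15084343/768 + I*√94 ≈ 19641.0 + 9.6954*I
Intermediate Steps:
k(J) = 5*J
n(a) = (73 + a)/(6*a) (n(a) = (a + 73)/(a + 5*a) = (73 + a)/((6*a)) = (73 + a)*(1/(6*a)) = (73 + a)/(6*a))
N(R) = √2*√R (N(R) = √(2*R) = √2*√R)
(19641 + N(-47)) + n(-128) = (19641 + √2*√(-47)) + (⅙)*(73 - 128)/(-128) = (19641 + √2*(I*√47)) + (⅙)*(-1/128)*(-55) = (19641 + I*√94) + 55/768 = 15084343/768 + I*√94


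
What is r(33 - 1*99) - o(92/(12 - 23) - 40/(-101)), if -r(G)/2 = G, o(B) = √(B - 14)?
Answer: 132 - I*√27115066/1111 ≈ 132.0 - 4.687*I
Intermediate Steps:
o(B) = √(-14 + B)
r(G) = -2*G
r(33 - 1*99) - o(92/(12 - 23) - 40/(-101)) = -2*(33 - 1*99) - √(-14 + (92/(12 - 23) - 40/(-101))) = -2*(33 - 99) - √(-14 + (92/(-11) - 40*(-1/101))) = -2*(-66) - √(-14 + (92*(-1/11) + 40/101)) = 132 - √(-14 + (-92/11 + 40/101)) = 132 - √(-14 - 8852/1111) = 132 - √(-24406/1111) = 132 - I*√27115066/1111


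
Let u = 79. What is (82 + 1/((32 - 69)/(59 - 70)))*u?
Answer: 240555/37 ≈ 6501.5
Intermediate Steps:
(82 + 1/((32 - 69)/(59 - 70)))*u = (82 + 1/((32 - 69)/(59 - 70)))*79 = (82 + 1/(-37/(-11)))*79 = (82 + 1/(-37*(-1/11)))*79 = (82 + 1/(37/11))*79 = (82 + 11/37)*79 = (3045/37)*79 = 240555/37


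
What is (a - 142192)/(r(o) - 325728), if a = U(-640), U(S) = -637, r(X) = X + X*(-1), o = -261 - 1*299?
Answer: 142829/325728 ≈ 0.43849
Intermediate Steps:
o = -560 (o = -261 - 299 = -560)
r(X) = 0 (r(X) = X - X = 0)
a = -637
(a - 142192)/(r(o) - 325728) = (-637 - 142192)/(0 - 325728) = -142829/(-325728) = -142829*(-1/325728) = 142829/325728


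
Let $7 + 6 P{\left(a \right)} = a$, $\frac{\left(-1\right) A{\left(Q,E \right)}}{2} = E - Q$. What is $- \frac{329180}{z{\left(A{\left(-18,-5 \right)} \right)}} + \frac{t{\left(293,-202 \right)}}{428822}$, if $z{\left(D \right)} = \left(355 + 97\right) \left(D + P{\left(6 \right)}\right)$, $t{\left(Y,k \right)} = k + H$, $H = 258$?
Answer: $\frac{105870216218}{3803865551} \approx 27.832$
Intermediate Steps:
$A{\left(Q,E \right)} = - 2 E + 2 Q$ ($A{\left(Q,E \right)} = - 2 \left(E - Q\right) = - 2 E + 2 Q$)
$P{\left(a \right)} = - \frac{7}{6} + \frac{a}{6}$
$t{\left(Y,k \right)} = 258 + k$ ($t{\left(Y,k \right)} = k + 258 = 258 + k$)
$z{\left(D \right)} = - \frac{226}{3} + 452 D$ ($z{\left(D \right)} = \left(355 + 97\right) \left(D + \left(- \frac{7}{6} + \frac{1}{6} \cdot 6\right)\right) = 452 \left(D + \left(- \frac{7}{6} + 1\right)\right) = 452 \left(D - \frac{1}{6}\right) = 452 \left(- \frac{1}{6} + D\right) = - \frac{226}{3} + 452 D$)
$- \frac{329180}{z{\left(A{\left(-18,-5 \right)} \right)}} + \frac{t{\left(293,-202 \right)}}{428822} = - \frac{329180}{- \frac{226}{3} + 452 \left(\left(-2\right) \left(-5\right) + 2 \left(-18\right)\right)} + \frac{258 - 202}{428822} = - \frac{329180}{- \frac{226}{3} + 452 \left(10 - 36\right)} + 56 \cdot \frac{1}{428822} = - \frac{329180}{- \frac{226}{3} + 452 \left(-26\right)} + \frac{28}{214411} = - \frac{329180}{- \frac{226}{3} - 11752} + \frac{28}{214411} = - \frac{329180}{- \frac{35482}{3}} + \frac{28}{214411} = \left(-329180\right) \left(- \frac{3}{35482}\right) + \frac{28}{214411} = \frac{493770}{17741} + \frac{28}{214411} = \frac{105870216218}{3803865551}$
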